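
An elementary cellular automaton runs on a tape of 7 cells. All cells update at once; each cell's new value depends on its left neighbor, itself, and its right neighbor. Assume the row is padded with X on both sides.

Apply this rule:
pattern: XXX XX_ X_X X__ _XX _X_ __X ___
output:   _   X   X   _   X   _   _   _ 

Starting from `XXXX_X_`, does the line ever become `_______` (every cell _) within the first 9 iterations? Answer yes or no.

___XX_X
___XXXX
___X___
_______
all cells are _ at iteration 4

yes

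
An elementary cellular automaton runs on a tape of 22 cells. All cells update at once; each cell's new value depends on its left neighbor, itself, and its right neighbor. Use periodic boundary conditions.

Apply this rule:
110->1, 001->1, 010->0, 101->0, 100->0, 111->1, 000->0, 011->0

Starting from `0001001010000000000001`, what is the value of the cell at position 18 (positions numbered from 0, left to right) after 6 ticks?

0

tick 1: 0010010000000000000010
tick 2: 0100100000000000000100
tick 3: 1001000000000000001000
tick 4: 0010000000000000010001
tick 5: 0100000000000000100010
tick 6: 1000000000000001000100
position 18 holds 0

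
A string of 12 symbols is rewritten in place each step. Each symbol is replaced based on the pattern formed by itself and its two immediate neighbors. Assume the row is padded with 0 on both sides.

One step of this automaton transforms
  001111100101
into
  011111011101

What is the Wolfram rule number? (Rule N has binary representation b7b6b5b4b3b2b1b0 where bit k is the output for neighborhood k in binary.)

position 3: 111 → 1  (bit 7 = 1)
position 6: 110 → 0  (bit 6 = 0)
position 10: 101 → 0  (bit 5 = 0)
position 7: 100 → 1  (bit 4 = 1)
position 2: 011 → 1  (bit 3 = 1)
position 9: 010 → 1  (bit 2 = 1)
position 1: 001 → 1  (bit 1 = 1)
position 0: 000 → 0  (bit 0 = 0)
bits b7..b0 = 10011110 = 158

158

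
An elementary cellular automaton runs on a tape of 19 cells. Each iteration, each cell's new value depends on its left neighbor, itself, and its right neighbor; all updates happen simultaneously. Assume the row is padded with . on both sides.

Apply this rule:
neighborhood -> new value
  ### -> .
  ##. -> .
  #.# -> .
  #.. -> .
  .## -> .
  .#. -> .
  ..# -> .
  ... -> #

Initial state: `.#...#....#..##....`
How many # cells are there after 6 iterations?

8

iteration 1: ...#...##.......###
iteration 2: ##...#....#####....
iteration 3: ...#...##.......###  (repeats iteration 1; period 2)
iteration 6: ##...#....#####....
count of #: 8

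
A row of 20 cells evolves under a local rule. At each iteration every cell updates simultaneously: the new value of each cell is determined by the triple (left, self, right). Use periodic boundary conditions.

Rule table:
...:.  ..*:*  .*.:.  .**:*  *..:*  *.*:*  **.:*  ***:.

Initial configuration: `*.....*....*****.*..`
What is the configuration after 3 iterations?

**.*.*.**...***.....

.*...*.*..**...**.**
*.*.*.*.*****.******
**.*.*.**...***.....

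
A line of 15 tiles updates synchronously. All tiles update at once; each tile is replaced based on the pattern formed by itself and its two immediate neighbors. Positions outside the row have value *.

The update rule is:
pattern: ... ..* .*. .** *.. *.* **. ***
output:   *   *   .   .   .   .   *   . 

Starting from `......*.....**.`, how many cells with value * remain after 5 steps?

.*****..****.*.
.....*.*...*...
.****....**..**
....*.***.*.*..
.***....*.....*
count of *: 5

5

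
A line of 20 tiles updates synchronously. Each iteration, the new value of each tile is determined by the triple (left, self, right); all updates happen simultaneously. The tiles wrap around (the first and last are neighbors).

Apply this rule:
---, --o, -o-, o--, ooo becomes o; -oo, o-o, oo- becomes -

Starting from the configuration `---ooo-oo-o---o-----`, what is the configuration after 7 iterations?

o-oo---oooooo---o-oo

ooo-o-----oooooooooo
oo--oooooo-ooooooooo
o-oo-oooo---oooooooo
------oo-ooo-ooooooo
oooooo----o---ooooo-
-oooo-oooooooo-ooo--
o-oo---oooooo---o-oo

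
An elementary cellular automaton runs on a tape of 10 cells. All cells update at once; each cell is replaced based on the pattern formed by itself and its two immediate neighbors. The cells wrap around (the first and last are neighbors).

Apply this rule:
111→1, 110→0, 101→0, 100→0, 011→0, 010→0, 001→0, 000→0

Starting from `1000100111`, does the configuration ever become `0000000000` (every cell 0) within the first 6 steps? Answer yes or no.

yes

0000000011
0000000000
all cells are 0 at step 2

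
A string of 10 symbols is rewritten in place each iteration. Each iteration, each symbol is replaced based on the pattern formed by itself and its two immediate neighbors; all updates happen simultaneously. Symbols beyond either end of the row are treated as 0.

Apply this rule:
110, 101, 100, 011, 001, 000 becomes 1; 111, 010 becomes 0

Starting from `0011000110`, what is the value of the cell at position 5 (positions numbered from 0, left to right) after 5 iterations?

1

1111111111
1000000001
0111111110
1100000011
1111111111
position 5 holds 1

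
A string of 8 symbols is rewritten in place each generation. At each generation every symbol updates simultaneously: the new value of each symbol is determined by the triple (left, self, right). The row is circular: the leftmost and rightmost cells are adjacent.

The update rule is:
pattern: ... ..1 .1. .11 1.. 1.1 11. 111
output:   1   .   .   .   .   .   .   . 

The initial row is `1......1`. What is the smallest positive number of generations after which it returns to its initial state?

generation 1: ..1111..
generation 2: 1......1

2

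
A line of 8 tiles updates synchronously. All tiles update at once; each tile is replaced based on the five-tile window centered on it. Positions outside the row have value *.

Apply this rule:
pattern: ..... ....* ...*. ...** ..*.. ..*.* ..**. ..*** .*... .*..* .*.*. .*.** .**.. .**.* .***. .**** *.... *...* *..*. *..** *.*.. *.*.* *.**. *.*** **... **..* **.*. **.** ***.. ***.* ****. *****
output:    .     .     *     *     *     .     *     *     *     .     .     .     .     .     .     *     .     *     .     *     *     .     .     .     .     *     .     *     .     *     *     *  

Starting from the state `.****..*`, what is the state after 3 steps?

step 1: *.**.***
step 2: **..*.**
step 3: *.*....*

*.*....*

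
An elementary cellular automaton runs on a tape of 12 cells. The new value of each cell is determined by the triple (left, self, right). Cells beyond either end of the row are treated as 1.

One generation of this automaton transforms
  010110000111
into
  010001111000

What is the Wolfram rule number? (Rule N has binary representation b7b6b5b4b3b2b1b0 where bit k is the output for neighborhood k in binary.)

position 10: 111 → 0  (bit 7 = 0)
position 4: 110 → 0  (bit 6 = 0)
position 0: 101 → 0  (bit 5 = 0)
position 5: 100 → 1  (bit 4 = 1)
position 3: 011 → 0  (bit 3 = 0)
position 1: 010 → 1  (bit 2 = 1)
position 8: 001 → 1  (bit 1 = 1)
position 6: 000 → 1  (bit 0 = 1)
bits b7..b0 = 00010111 = 23

23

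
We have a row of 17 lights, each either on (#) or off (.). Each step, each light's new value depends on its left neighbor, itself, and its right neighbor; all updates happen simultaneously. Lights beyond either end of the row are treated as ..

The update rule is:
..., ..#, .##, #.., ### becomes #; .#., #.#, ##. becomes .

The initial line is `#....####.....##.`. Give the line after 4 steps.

step 1: .#######.######.#
step 2: #######..#####...
step 3: ######.######.###
step 4: #####..#####..##.

#####..#####..##.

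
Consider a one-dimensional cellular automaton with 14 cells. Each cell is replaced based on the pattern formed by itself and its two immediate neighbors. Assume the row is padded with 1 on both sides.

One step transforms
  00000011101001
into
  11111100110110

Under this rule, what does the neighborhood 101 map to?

1

At position 9 the neighborhood is 101; the next row has 1 there.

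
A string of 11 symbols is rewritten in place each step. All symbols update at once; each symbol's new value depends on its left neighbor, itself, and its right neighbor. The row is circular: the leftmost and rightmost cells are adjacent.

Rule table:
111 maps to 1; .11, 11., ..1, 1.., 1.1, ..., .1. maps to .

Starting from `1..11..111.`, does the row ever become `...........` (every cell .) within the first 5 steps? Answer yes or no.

yes

........1..
...........
all cells are . at step 2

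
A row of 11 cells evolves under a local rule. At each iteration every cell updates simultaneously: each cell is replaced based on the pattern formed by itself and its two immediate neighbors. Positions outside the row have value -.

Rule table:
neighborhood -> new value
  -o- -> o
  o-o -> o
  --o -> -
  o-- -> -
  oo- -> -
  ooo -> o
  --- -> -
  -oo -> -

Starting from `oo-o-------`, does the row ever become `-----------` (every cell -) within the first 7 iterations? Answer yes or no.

yes

--oo-------
-----------
all cells are - at iteration 2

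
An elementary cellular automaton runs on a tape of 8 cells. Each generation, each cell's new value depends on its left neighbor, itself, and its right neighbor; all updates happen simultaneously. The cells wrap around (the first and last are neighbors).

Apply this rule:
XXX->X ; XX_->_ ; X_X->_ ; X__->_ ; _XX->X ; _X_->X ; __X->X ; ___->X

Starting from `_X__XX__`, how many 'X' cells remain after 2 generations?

4

generation 1: XX_XX__X
generation 2: X__X__XX
count of X: 4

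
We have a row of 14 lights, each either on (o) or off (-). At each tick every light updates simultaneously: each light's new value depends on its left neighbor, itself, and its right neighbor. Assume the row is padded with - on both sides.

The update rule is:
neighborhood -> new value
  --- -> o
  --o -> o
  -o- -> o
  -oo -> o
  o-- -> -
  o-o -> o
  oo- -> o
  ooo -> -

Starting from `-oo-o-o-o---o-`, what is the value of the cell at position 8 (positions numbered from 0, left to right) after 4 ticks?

ooooooooo-ooo-
o-------ooo-o-
o-ooooooo-ooo-
ooo-----ooo-o-
position 8 holds o

o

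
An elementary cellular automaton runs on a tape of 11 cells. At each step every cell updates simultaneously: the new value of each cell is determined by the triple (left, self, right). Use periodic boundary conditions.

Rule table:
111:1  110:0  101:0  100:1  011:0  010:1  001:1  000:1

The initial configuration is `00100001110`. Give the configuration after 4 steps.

00110001110

11111110101
11111100100
01111011111
00110001110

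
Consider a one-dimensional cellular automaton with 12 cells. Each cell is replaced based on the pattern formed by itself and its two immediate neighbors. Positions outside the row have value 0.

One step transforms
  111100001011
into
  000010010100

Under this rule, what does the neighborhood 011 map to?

At position 0 the neighborhood is 011; the next row has 0 there.

0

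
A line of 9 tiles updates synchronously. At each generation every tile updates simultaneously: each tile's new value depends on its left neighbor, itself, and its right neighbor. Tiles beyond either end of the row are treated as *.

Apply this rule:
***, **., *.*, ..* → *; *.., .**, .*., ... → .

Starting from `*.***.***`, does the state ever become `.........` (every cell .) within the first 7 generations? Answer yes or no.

generation 1: **.***.**
generation 2: ***.***.*
generation 3: ****.***.
generation 4: *****.***
generation 5: ******.**
generation 6: *******.*
generation 7: ********.
generation 7 is ********., still not uniform .

no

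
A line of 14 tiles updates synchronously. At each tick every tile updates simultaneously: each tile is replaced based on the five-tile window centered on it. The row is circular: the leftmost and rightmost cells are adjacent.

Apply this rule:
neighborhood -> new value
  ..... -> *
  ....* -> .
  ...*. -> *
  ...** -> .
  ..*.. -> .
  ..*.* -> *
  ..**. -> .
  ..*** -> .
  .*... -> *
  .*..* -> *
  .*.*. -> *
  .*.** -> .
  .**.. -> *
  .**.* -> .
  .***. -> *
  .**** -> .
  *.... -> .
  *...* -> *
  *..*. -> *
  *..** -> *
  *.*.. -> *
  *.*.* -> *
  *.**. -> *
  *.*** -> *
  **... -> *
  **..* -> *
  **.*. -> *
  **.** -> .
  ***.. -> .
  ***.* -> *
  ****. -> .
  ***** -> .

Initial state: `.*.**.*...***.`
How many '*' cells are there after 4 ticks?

**.*.****..*.*
****.*...***.*
...*****..**.*
**......**..**
count of *: 6

6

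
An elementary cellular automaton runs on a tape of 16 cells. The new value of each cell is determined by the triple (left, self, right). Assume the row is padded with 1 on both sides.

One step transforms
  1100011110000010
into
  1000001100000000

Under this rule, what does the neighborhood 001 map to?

At position 4 the neighborhood is 001; the next row has 0 there.

0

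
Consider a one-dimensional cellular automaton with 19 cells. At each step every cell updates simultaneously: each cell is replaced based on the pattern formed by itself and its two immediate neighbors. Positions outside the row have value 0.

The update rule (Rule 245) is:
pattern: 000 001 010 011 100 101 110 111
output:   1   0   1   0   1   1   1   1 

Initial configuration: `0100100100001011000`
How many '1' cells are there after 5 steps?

0110110111101101111
0011011011110110111
1001101101111011011
1100110110111101101
0110011011011110111
count of 1: 13

13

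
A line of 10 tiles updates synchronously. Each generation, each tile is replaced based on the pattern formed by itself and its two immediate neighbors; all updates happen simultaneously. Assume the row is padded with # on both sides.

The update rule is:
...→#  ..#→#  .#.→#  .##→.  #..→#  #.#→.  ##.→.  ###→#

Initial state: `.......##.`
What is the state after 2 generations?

generation 1: #######...
generation 2: ######.###

######.###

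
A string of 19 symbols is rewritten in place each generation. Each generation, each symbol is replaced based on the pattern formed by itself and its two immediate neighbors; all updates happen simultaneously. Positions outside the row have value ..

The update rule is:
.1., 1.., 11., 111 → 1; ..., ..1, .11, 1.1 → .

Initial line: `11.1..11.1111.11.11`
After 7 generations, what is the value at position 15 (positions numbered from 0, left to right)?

.1.11..1..111..1..1
.1..11.11..111.11.1
.11..1..11..11..1.1
..11.11..11..11.1.1
...1..11..11..1.1.1
...11..11..11.1.1.1
....11..11..1.1.1.1
position 15 holds .

.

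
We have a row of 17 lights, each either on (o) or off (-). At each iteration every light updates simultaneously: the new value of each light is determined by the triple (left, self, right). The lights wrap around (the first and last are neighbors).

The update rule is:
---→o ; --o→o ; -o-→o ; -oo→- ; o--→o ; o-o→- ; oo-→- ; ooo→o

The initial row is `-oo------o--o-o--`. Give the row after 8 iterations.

o--oooooooooo-ooo
-oo-oooooooo---oo
-----oooooo-ooo--
ooooo-oooo---o-oo
oooo---oo-oooo--o
ooo-ooo----oo-oo-
-o---o-oooo------
oooooo--oo-oooooo

oooooo--oo-oooooo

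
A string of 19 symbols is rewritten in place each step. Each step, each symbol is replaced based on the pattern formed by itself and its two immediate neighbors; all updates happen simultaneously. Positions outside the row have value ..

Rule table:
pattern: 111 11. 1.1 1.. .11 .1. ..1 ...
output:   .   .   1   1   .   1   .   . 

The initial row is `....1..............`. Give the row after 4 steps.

........1..........

step 1: ....11.............
step 2: ......1............
step 3: ......11...........
step 4: ........1..........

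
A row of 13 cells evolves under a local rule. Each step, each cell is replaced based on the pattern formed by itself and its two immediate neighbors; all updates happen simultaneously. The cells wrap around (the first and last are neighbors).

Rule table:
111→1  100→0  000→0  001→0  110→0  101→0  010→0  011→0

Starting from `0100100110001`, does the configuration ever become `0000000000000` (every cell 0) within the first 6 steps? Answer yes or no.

step 1: 0000000000000
all cells are 0 at step 1

yes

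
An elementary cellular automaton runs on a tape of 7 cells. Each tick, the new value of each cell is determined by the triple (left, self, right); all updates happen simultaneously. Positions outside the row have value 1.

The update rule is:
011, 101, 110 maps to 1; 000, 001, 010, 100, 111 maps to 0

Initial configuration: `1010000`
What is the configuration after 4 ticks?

1000000

1100000
0100000
1000000
1000000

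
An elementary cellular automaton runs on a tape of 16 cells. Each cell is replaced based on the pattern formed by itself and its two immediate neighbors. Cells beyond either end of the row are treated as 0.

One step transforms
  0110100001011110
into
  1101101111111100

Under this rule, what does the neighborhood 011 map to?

At position 1 the neighborhood is 011; the next row has 1 there.

1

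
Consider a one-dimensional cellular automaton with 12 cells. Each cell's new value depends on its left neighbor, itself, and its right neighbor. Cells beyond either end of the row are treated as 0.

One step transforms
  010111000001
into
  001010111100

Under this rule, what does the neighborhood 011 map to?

0

At position 3 the neighborhood is 011; the next row has 0 there.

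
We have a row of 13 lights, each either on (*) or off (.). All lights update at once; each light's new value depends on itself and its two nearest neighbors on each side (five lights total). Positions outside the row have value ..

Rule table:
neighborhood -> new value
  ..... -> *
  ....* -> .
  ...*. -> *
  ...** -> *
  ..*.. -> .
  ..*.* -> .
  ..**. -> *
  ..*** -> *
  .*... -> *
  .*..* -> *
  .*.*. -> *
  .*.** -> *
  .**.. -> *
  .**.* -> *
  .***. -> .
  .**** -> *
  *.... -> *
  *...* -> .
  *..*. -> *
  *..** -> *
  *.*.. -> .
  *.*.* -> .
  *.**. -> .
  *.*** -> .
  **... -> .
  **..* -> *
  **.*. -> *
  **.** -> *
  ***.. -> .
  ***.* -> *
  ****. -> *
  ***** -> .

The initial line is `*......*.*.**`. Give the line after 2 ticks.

tick 1: .****.*.*.*.*
tick 2: ******.*.*.*.

******.*.*.*.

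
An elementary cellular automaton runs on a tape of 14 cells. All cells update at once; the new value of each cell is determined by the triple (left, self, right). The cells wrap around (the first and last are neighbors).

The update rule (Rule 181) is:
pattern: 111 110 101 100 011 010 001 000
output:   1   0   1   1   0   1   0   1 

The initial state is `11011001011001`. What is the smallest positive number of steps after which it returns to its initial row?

step 1: 10100101100100
step 2: 11110110010110
step 3: 01101001011001
step 4: 10011101100101
step 5: 01001010010110
step 6: 01101111011001
step 7: 10010110100101
step 8: 01011001110110
step 9: 01100100101001
step 10: 10010110111101
step 11: 01011001011010
step 12: 01100101100111
step 13: 10010110010010
step 14: 11011001011011
step 15: 10100101100101
step 16: 01110110010110
step 17: 00101001011001
step 18: 10111101100101
step 19: 01011010010110
step 20: 01100111011001
step 21: 10010010100101
step 22: 01011011110110
step 23: 01100101101001
step 24: 10010110011101
step 25: 01011001001010
step 26: 01100101101111
step 27: 10010110010110
step 28: 11011001011001

28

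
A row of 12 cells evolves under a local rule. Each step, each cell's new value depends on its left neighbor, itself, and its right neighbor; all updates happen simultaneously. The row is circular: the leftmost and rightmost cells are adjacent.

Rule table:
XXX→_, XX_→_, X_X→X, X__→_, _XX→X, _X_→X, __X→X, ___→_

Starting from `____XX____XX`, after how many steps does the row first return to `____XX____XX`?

6

___XX____XX_
__XX____XX__
_XX____XX___
XX____XX____
X____XX____X
____XX____XX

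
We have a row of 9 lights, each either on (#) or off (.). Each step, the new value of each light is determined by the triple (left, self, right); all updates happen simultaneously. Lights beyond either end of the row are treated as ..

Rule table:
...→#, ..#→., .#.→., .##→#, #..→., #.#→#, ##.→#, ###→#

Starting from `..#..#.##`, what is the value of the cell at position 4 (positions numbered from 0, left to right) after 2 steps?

step 1: #.....###
step 2: ..###.###
position 4 holds #

#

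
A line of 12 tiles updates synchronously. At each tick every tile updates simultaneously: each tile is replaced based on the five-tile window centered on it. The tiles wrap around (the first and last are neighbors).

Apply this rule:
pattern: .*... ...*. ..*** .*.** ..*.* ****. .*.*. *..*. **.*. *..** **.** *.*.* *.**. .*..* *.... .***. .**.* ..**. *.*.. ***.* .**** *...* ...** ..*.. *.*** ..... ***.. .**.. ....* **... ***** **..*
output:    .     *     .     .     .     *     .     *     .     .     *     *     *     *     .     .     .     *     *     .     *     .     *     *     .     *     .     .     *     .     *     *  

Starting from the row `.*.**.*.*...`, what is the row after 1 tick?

*..*..*.*..*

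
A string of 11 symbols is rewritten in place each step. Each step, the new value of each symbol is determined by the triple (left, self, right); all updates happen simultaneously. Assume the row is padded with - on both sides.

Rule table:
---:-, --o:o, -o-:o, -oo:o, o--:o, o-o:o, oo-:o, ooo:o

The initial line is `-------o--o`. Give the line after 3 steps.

------ooooo
-----oooooo
----ooooooo

----ooooooo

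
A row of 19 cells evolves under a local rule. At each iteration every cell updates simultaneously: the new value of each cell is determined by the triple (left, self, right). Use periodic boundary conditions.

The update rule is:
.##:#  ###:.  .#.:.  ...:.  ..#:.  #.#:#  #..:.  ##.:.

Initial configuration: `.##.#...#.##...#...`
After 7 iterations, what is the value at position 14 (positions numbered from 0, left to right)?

.

.#.#.....##........
..#......#.........
...................
...................  (fixed point — unchanged through iteration 7)
position 14 holds .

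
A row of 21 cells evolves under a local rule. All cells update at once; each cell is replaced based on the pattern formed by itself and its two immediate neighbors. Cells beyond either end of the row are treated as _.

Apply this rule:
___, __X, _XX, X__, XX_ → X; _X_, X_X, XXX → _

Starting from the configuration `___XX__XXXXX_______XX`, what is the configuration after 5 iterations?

iteration 1: XXXXXXXX___XXXXXXXXXX
iteration 2: X______XXXXX________X
iteration 3: _XXXXXXX___XXXXXXXXX_
iteration 4: XX_____XXXXX_______XX
iteration 5: XXXXXXXX___XXXXXXXXXX

XXXXXXXX___XXXXXXXXXX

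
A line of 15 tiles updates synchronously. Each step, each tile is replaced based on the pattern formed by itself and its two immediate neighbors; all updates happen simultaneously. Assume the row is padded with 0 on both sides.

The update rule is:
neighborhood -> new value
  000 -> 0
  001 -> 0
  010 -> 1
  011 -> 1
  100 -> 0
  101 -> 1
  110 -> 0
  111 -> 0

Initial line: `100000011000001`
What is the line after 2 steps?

step 1: 100000010000001
step 2: 100000010000001

100000010000001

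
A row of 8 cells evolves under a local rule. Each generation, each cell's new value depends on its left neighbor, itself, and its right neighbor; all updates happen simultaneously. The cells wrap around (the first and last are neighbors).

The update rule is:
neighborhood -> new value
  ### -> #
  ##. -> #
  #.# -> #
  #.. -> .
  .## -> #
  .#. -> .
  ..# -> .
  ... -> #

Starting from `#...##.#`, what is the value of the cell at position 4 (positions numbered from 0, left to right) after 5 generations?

#.#.####
##.#####
########
########  (fixed point — unchanged through generation 5)
position 4 holds #

#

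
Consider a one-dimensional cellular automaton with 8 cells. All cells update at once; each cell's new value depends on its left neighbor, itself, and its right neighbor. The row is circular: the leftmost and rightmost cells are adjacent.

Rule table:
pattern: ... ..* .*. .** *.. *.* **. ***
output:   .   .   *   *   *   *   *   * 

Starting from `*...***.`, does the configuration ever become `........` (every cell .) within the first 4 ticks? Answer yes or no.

tick 1: **..****
tick 2: ***.****
tick 3: ********
tick 4: ********
tick 4 is ********, still not uniform .

no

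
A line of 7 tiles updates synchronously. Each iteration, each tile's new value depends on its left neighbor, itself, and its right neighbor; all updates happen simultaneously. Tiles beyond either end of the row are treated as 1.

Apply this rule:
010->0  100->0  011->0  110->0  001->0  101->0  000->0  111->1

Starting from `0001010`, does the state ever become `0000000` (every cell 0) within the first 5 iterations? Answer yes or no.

0000000
all cells are 0 at iteration 1

yes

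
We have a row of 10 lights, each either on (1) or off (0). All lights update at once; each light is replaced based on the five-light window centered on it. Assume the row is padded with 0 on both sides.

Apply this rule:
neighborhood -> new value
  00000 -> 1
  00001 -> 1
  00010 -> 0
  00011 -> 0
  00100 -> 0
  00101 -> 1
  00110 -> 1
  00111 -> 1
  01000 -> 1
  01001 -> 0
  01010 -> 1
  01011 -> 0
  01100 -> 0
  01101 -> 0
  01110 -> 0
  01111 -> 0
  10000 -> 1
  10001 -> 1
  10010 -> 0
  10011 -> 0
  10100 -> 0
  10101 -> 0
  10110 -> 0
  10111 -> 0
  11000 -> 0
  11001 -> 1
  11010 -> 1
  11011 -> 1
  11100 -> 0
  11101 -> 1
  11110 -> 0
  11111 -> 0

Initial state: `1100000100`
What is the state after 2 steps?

step 1: 1001110011
step 2: 0001001010

0001001010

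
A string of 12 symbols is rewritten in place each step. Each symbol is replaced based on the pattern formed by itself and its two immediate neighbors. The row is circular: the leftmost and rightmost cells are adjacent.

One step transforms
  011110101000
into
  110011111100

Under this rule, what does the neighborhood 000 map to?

0

At position 10 the neighborhood is 000; the next row has 0 there.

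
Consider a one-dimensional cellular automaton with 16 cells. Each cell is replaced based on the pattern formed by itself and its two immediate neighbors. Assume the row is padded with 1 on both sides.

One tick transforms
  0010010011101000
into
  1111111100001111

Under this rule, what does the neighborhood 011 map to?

At position 8 the neighborhood is 011; the next row has 0 there.

0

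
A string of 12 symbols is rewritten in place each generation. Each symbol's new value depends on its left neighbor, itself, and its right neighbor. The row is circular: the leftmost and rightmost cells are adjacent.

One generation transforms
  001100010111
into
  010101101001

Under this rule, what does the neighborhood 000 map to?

1

At position 5 the neighborhood is 000; the next row has 1 there.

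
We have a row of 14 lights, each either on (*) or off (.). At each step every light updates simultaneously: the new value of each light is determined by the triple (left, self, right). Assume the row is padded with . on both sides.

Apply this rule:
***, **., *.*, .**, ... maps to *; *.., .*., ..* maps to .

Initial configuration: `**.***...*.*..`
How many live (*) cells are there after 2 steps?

******.*..*..*
*******.......
count of *: 7

7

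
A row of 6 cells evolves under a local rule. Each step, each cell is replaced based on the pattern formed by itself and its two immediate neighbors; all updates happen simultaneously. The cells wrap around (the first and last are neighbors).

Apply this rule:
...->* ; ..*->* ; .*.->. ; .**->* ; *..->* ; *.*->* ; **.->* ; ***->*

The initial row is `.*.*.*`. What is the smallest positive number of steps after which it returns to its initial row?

*.*.*.
.*.*.*

2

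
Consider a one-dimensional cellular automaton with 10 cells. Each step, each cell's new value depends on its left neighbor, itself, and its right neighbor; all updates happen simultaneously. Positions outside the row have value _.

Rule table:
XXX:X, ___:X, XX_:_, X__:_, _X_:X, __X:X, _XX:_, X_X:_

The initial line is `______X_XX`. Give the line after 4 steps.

step 1: XXXXXXX___
step 2: _XXXXX__XX
step 3: X_XXX__X__
step 4: X__X__XX_X

X__X__XX_X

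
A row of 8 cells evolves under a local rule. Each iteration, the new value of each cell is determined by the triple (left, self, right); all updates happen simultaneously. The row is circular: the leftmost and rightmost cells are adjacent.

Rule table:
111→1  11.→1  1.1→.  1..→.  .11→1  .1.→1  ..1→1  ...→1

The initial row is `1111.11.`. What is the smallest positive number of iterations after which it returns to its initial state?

1111.11.

1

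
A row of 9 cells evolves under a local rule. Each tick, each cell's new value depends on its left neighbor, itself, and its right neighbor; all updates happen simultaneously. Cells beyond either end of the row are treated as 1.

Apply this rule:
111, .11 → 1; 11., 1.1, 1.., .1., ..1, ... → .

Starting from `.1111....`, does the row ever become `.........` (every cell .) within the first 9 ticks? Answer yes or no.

yes

.111.....
.11......
.1.......
.........
all cells are . at tick 4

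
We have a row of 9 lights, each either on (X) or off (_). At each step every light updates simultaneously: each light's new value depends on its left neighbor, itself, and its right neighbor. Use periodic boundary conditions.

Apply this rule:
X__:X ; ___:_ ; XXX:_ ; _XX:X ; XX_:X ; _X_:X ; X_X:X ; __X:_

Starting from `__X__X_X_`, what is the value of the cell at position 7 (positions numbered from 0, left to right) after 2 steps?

__XX_XXXX
X_XXXX__X
position 7 holds _

_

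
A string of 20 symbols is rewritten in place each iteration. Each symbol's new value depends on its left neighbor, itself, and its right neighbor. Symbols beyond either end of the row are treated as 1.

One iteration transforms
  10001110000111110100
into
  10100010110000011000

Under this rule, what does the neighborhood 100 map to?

0

At position 1 the neighborhood is 100; the next row has 0 there.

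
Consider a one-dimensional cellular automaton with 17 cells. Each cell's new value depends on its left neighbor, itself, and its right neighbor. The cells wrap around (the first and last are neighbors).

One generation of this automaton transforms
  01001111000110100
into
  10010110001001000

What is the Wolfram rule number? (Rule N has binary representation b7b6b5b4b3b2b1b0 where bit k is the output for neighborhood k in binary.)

position 5: 111 → 1  (bit 7 = 1)
position 7: 110 → 0  (bit 6 = 0)
position 13: 101 → 1  (bit 5 = 1)
position 2: 100 → 0  (bit 4 = 0)
position 4: 011 → 0  (bit 3 = 0)
position 1: 010 → 0  (bit 2 = 0)
position 0: 001 → 1  (bit 1 = 1)
position 9: 000 → 0  (bit 0 = 0)
bits b7..b0 = 10100010 = 162

162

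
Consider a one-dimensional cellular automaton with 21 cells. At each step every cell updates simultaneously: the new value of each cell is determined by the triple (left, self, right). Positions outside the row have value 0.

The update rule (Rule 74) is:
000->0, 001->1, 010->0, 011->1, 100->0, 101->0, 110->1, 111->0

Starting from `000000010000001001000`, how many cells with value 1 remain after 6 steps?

step 1: 000000100000010010000
step 2: 000001000000100100000
step 3: 000010000001001000000
step 4: 000100000010010000000
step 5: 001000000100100000000
step 6: 010000001001000000000
count of 1: 3

3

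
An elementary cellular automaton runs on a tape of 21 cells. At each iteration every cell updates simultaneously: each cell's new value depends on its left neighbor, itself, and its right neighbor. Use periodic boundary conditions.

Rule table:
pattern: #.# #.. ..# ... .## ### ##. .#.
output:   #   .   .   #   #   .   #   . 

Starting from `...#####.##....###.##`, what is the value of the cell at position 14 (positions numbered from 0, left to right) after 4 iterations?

#

.#.#...####.##.#.####
#.#..#.#..#####.##..#
##....#...#...####..#
.#.##...#...#.#..#..#
position 14 holds #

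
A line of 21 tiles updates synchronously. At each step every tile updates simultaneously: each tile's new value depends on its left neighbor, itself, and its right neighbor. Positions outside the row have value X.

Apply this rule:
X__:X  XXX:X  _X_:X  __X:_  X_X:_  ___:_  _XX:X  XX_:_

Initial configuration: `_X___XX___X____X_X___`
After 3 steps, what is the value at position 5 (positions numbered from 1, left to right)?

step 1: _XX__X_X__XX___X_XX__
step 2: _X_X_X_XX_X_X__X_X_X_
step 3: _X_X_X_X__X_XX_X_X_X_
position 5 holds _

_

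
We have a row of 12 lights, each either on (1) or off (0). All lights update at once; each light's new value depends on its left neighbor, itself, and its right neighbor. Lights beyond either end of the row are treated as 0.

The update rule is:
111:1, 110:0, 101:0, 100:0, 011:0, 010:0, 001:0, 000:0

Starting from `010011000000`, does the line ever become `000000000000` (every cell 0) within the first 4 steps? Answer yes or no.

000000000000
all cells are 0 at step 1

yes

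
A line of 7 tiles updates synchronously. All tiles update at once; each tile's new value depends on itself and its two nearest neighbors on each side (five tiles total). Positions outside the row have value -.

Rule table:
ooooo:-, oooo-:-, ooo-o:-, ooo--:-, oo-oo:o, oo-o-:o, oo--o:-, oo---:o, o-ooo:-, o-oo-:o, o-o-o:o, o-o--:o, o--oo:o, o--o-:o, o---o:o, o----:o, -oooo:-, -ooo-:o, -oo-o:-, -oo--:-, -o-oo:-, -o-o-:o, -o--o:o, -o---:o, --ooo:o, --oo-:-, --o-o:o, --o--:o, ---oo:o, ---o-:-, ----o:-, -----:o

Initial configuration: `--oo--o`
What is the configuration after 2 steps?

-oooo--

-o---oo
-oooo--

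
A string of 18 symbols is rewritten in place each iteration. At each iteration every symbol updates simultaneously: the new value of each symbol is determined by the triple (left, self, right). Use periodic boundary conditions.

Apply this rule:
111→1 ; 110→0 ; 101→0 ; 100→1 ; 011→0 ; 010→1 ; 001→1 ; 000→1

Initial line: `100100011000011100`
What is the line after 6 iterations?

001111011101111001

111111100111101011
111111011011001001
111110000000111110
011101111111011100
101000111110001011
001111011101111001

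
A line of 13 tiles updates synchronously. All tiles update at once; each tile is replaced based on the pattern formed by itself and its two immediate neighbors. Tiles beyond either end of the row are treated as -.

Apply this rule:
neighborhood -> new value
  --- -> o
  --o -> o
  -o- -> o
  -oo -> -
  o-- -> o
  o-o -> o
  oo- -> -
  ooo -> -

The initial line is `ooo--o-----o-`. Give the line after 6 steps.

ooo----------

step 1: ---oooooooooo
step 2: ooo----------
step 3: ---oooooooooo  (repeats step 1; period 2)
step 6: ooo----------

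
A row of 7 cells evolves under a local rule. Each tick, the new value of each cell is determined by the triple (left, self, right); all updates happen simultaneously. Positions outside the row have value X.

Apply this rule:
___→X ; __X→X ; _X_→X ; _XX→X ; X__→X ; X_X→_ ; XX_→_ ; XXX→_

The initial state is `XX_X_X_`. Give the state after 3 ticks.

_____X_

tick 1: ___X_X_
tick 2: XXXX_X_
tick 3: _____X_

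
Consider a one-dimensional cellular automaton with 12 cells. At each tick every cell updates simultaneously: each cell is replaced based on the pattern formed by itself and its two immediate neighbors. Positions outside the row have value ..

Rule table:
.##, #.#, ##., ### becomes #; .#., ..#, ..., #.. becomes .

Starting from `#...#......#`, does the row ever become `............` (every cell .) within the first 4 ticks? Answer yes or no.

yes

............
all cells are . at tick 1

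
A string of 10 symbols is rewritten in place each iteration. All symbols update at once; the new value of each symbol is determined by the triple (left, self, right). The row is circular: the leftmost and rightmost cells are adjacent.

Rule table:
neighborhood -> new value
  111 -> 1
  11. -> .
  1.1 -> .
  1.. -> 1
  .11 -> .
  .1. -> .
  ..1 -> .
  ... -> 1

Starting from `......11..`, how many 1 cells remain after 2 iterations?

7

11111...11
1111.11..1
count of 1: 7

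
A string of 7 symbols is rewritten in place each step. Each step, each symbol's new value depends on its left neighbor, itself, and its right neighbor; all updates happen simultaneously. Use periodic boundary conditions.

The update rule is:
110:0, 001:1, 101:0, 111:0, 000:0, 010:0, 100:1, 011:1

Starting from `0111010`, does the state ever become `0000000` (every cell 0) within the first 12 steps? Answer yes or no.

no

1100001
0010011
1101110
1001000
0110101
0100000
1010000
0001001
1010110
0000100
0001010
0010001
step 12 is 0010001, still not uniform 0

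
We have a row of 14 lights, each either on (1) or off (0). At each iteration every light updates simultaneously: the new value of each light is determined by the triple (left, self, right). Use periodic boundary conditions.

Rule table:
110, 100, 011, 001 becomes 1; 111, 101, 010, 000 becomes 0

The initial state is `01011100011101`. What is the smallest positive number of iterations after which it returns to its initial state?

00010110110100
00100110110010
01011110111101
00010010100100
00101100011010
01001110111001
00111010101110
01101000001011
01100100010011
01111010101111
01001000001001
00110100010110
01110010100111
01011100011101

14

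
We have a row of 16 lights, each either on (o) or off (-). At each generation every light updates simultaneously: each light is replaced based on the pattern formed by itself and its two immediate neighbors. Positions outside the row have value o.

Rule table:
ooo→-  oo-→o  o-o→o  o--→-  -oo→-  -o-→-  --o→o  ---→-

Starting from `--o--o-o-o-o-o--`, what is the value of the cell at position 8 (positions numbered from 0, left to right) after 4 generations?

generation 1: -o--o-o-o-o-o--o
generation 2: o--o-o-o-o-o--o-
generation 3: o-o-o-o-o-o--o-o
generation 4: oo-o-o-o-o--o-o-
position 8 holds -

-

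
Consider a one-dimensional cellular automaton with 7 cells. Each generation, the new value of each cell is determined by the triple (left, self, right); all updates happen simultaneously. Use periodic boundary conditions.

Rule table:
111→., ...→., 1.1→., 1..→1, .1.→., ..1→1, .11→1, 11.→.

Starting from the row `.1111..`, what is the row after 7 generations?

.11....

11...1.
1.1.1..
.....11
1...11.
.1.11..
1..1.1.
.11....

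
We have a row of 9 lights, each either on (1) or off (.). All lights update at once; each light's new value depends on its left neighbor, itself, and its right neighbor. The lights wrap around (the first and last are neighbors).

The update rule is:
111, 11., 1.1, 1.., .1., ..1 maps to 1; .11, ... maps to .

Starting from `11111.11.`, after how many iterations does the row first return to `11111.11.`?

iteration 1: .11111.11
iteration 2: 1.11111.1
iteration 3: 11.11111.
iteration 4: .11.11111
iteration 5: 1.11.1111
iteration 6: 11.11.111
iteration 7: 111.11.11
iteration 8: 1111.11.1
iteration 9: 11111.11.

9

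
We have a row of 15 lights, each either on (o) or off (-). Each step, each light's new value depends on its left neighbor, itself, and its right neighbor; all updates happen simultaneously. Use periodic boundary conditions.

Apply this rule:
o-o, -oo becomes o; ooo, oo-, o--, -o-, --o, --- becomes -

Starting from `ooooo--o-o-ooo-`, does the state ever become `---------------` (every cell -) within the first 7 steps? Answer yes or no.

yes

o-------o-oo--o
---------oo---o
---------o-----
---------------
all cells are - at step 4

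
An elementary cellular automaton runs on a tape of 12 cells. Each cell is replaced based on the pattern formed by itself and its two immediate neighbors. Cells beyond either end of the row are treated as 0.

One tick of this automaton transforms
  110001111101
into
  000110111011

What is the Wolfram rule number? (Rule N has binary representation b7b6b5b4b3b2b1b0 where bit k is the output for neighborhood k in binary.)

position 6: 111 → 1  (bit 7 = 1)
position 1: 110 → 0  (bit 6 = 0)
position 10: 101 → 1  (bit 5 = 1)
position 2: 100 → 0  (bit 4 = 0)
position 0: 011 → 0  (bit 3 = 0)
position 11: 010 → 1  (bit 2 = 1)
position 4: 001 → 1  (bit 1 = 1)
position 3: 000 → 1  (bit 0 = 1)
bits b7..b0 = 10100111 = 167

167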